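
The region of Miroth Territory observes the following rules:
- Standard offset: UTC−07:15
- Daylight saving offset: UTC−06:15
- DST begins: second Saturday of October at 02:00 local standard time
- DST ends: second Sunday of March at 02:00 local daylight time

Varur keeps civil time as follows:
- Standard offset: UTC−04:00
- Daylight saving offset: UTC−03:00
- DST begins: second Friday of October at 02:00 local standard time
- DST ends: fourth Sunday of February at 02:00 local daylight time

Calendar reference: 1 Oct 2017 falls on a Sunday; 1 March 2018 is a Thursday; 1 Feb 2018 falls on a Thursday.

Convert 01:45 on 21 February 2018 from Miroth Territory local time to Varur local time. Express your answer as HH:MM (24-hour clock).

05:00

1 October 2017 is a Sunday, so the first Saturday is October 7 and the second is October 14.
1 March 2018 is a Thursday, so the first Sunday is March 4 and the second is March 11.
21 February 2018 falls between 14 October 2017 and 11 March 2018, so daylight saving is in effect and Miroth Territory is at UTC−06:15.
01:45 Miroth Territory + 6h15m = 08:00 UTC.
1 October 2017 is a Sunday, so the first Friday is October 6 and the second is October 13.
1 February 2018 is a Thursday, so the first Sunday is February 4 and the fourth is February 25.
At the standard offset (UTC−04:00), 08:00 UTC − 4h = 04:00 Varur standard time.
The standard-time date in Varur, 21 February 2018, falls between 13 October 2017 and 25 February 2018, so daylight saving is in effect and Varur is at UTC−03:00.
08:00 UTC − 3h = 05:00 Varur.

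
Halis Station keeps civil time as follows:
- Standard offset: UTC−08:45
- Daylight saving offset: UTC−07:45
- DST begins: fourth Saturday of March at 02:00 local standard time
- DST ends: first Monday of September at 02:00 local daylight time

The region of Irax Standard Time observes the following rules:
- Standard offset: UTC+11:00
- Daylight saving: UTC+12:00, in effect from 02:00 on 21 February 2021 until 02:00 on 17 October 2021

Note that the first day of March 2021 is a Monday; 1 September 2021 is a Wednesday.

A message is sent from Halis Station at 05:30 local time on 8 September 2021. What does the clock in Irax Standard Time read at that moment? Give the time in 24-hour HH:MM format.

02:15

1 March 2021 is a Monday, so the first Saturday is March 6 and the fourth is March 27.
1 September 2021 is a Wednesday, so the first Monday is September 6.
Daylight saving runs 27 March – 6 September; 8 September 2021 is outside that window, so Halis Station is on standard time at UTC−08:45.
05:30 Halis Station + 8h45m = 14:15 UTC.
At the standard offset (UTC+11:00), 14:15 UTC + 11h = 01:15 Irax Standard Time standard time (rolling into the next day, 9 September 2021).
Daylight saving runs 21 February – 17 October; the standard-time date in Irax Standard Time, 9 September 2021, is inside that window, so Irax Standard Time is at UTC+12:00.
14:15 UTC + 12h = 02:15 Irax Standard Time (rolling into the next day, 9 September 2021).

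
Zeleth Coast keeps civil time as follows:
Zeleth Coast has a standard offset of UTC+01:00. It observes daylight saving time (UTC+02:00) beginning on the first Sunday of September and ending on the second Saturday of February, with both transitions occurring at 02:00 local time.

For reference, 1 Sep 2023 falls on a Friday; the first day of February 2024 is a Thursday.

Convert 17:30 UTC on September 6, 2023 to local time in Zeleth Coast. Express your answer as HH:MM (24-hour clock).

19:30

1 September 2023 is a Friday, so the first Sunday is September 3.
1 February 2024 is a Thursday, so the first Saturday is February 3 and the second is February 10.
At the standard offset (UTC+01:00), 17:30 UTC + 1h = 18:30 Zeleth Coast standard time.
Daylight saving runs 3 September 2023 – 10 February 2024; the standard-time date in Zeleth Coast, September 6, 2023, is inside that window, so Zeleth Coast is at UTC+02:00.
17:30 UTC + 2h = 19:30 local.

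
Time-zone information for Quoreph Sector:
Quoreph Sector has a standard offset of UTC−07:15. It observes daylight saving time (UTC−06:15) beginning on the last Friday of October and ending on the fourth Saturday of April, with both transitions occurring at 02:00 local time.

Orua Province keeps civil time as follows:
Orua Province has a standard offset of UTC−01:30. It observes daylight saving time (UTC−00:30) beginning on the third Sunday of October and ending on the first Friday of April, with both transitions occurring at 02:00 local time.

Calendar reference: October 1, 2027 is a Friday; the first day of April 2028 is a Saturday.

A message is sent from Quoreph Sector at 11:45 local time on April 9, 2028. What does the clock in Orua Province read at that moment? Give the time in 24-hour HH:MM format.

16:30

1 October 2027 is a Friday, so Fridays fall on 1, 8, 15, 22, 29; the last is October 29.
1 April 2028 is a Saturday, so the first Saturday is April 1 and the fourth is April 22.
April 9, 2028 lies within the daylight-saving period (29 October 2027 – 22 April 2028), so Quoreph Sector is on daylight time, UTC−06:15.
11:45 Quoreph Sector + 6h15m = 18:00 UTC.
1 October 2027 is a Friday, so the first Sunday is October 3 and the third is October 17.
1 April 2028 is a Saturday, so the first Friday is April 7.
At the standard offset (UTC−01:30), 18:00 UTC − 1h30m = 16:30 Orua Province standard time.
Daylight saving runs 17 October 2027 – 7 April 2028; the standard-time date in Orua Province, April 9, 2028, is outside that window, so Orua Province is on standard time at UTC−01:30.
18:00 UTC − 1h30m = 16:30 Orua Province.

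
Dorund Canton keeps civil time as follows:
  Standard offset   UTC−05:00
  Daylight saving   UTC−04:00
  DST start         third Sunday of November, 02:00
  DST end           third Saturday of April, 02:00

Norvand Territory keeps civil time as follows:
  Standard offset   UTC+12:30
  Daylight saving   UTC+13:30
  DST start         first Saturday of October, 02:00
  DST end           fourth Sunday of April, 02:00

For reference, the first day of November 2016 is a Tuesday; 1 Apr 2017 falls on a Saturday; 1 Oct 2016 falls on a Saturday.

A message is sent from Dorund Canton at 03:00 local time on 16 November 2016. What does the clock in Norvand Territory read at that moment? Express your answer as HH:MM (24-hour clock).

21:30

1 November 2016 is a Tuesday, so the first Sunday is November 6 and the third is November 20.
1 April 2017 is a Saturday, so the first Saturday is April 1 and the third is April 15.
Daylight saving runs 20 November 2016 – 15 April 2017; 16 November 2016 is outside that window, so Dorund Canton is on standard time at UTC−05:00.
03:00 Dorund Canton + 5h = 08:00 UTC.
1 October 2016 is a Saturday, so the first Saturday is October 1.
1 April 2017 is a Saturday, so the first Sunday is April 2 and the fourth is April 23.
At the standard offset (UTC+12:30), 08:00 UTC + 12h30m = 20:30 Norvand Territory standard time.
Daylight saving runs 1 October 2016 – 23 April 2017; the standard-time date in Norvand Territory, 16 November 2016, is inside that window, so Norvand Territory is at UTC+13:30.
08:00 UTC + 13h30m = 21:30 Norvand Territory.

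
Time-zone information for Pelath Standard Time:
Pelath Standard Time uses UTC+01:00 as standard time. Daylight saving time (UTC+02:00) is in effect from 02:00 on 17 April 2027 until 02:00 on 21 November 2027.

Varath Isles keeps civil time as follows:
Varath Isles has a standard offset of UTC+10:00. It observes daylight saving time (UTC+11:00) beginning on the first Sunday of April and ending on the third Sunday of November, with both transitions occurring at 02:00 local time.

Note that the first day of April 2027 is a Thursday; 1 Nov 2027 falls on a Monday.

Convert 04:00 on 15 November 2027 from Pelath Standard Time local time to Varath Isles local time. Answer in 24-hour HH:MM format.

13:00

15 November 2027 falls between 17 April and 21 November, so daylight saving is in effect and Pelath Standard Time is at UTC+02:00.
04:00 Pelath Standard Time − 2h = 02:00 UTC.
1 April 2027 is a Thursday, so the first Sunday is April 4.
1 November 2027 is a Monday, so the first Sunday is November 7 and the third is November 21.
At the standard offset (UTC+10:00), 02:00 UTC + 10h = 12:00 Varath Isles standard time.
The standard-time date in Varath Isles, 15 November 2027, lies within the daylight-saving period (4 April – 21 November), so Varath Isles is on daylight time, UTC+11:00.
02:00 UTC + 11h = 13:00 Varath Isles.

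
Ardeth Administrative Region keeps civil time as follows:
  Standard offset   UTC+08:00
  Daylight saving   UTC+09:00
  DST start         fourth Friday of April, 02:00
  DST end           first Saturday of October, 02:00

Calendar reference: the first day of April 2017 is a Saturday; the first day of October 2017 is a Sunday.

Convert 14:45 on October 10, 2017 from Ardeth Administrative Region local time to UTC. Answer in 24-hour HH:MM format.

06:45

1 April 2017 is a Saturday, so the first Friday is April 7 and the fourth is April 28.
1 October 2017 is a Sunday, so the first Saturday is October 7.
Daylight saving runs 28 April – 7 October; October 10, 2017 is outside that window, so Ardeth Administrative Region is on standard time at UTC+08:00.
14:45 local − 8h = 06:45 UTC.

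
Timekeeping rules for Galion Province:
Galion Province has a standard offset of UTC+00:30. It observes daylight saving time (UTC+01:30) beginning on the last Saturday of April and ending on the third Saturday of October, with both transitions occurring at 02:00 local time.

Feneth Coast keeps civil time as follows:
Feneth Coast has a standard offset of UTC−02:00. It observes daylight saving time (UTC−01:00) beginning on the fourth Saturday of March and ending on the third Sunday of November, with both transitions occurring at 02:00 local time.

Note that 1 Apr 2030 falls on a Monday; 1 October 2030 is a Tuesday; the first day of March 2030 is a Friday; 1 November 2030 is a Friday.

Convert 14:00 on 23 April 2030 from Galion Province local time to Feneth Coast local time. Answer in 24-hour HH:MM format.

1 April 2030 is a Monday, so Saturdays fall on 6, 13, 20, 27; the last is April 27.
1 October 2030 is a Tuesday, so the first Saturday is October 5 and the third is October 19.
23 April 2030 does not fall between 27 April and 19 October, so daylight saving is not in effect and Galion Province is at UTC+00:30.
14:00 Galion Province − 0h30m = 13:30 UTC.
1 March 2030 is a Friday, so the first Saturday is March 2 and the fourth is March 23.
1 November 2030 is a Friday, so the first Sunday is November 3 and the third is November 17.
At the standard offset (UTC−02:00), 13:30 UTC − 2h = 11:30 Feneth Coast standard time.
The standard-time date in Feneth Coast, 23 April 2030, falls between 23 March and 17 November, so daylight saving is in effect and Feneth Coast is at UTC−01:00.
13:30 UTC − 1h = 12:30 Feneth Coast.

12:30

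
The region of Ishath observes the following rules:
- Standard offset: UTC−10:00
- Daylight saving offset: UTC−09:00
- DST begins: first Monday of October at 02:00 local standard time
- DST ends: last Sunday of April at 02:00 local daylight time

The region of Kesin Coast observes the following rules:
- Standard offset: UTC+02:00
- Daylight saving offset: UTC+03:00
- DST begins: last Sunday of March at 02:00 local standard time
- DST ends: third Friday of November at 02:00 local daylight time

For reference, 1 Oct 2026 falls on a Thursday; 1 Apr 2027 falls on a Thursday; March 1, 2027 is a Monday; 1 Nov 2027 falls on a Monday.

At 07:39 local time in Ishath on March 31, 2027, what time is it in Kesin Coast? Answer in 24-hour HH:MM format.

19:39

1 October 2026 is a Thursday, so the first Monday is October 5.
1 April 2027 is a Thursday, so Sundays fall on 4, 11, 18, 25; the last is April 25.
March 31, 2027 falls between 5 October 2026 and 25 April 2027, so daylight saving is in effect and Ishath is at UTC−09:00.
07:39 Ishath + 9h = 16:39 UTC.
1 March 2027 is a Monday, so Sundays fall on 7, 14, 21, 28; the last is March 28.
1 November 2027 is a Monday, so the first Friday is November 5 and the third is November 19.
At the standard offset (UTC+02:00), 16:39 UTC + 2h = 18:39 Kesin Coast standard time.
Daylight saving runs 28 March – 19 November; the standard-time date in Kesin Coast, March 31, 2027, is inside that window, so Kesin Coast is at UTC+03:00.
16:39 UTC + 3h = 19:39 Kesin Coast.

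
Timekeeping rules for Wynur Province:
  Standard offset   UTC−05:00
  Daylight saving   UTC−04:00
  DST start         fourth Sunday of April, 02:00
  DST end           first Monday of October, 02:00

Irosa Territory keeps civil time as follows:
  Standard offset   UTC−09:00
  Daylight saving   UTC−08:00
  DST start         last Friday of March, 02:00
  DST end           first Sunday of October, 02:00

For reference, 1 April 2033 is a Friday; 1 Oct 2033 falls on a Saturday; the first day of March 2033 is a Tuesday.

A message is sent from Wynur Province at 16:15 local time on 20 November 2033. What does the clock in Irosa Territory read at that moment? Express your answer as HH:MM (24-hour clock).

12:15

1 April 2033 is a Friday, so the first Sunday is April 3 and the fourth is April 24.
1 October 2033 is a Saturday, so the first Monday is October 3.
20 November 2033 is outside the daylight-saving period (24 April – 3 October), so Wynur Province is on standard time, UTC−05:00.
16:15 Wynur Province + 5h = 21:15 UTC.
1 March 2033 is a Tuesday, so Fridays fall on 4, 11, 18, 25; the last is March 25.
1 October 2033 is a Saturday, so the first Sunday is October 2.
At the standard offset (UTC−09:00), 21:15 UTC − 9h = 12:15 Irosa Territory standard time.
The standard-time date in Irosa Territory, 20 November 2033, does not fall between 25 March and 2 October, so daylight saving is not in effect and Irosa Territory is at UTC−09:00.
21:15 UTC − 9h = 12:15 Irosa Territory.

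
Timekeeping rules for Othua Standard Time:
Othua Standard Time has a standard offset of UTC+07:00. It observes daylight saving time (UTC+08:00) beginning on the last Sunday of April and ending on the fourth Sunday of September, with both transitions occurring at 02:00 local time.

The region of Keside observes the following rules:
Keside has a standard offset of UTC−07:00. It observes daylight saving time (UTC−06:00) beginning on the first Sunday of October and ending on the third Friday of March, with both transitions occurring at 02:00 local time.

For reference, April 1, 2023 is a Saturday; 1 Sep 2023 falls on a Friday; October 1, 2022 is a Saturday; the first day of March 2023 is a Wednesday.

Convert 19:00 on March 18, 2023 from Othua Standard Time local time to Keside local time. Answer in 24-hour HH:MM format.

05:00

1 April 2023 is a Saturday, so Sundays fall on 2, 9, 16, 23, 30; the last is April 30.
1 September 2023 is a Friday, so the first Sunday is September 3 and the fourth is September 24.
March 18, 2023 is outside the daylight-saving period (30 April – 24 September), so Othua Standard Time is on standard time, UTC+07:00.
19:00 Othua Standard Time − 7h = 12:00 UTC.
1 October 2022 is a Saturday, so the first Sunday is October 2.
1 March 2023 is a Wednesday, so the first Friday is March 3 and the third is March 17.
At the standard offset (UTC−07:00), 12:00 UTC − 7h = 05:00 Keside standard time.
Daylight saving runs 2 October 2022 – 17 March 2023; the standard-time date in Keside, March 18, 2023, is outside that window, so Keside is on standard time at UTC−07:00.
12:00 UTC − 7h = 05:00 Keside.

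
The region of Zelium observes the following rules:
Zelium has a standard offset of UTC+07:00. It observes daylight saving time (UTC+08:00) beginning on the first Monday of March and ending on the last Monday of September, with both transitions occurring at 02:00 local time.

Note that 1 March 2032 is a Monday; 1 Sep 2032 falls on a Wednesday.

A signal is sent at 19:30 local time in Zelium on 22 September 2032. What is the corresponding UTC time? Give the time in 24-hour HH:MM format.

11:30

1 March 2032 is a Monday, so the first Monday is March 1.
1 September 2032 is a Wednesday, so Mondays fall on 6, 13, 20, 27; the last is September 27.
22 September 2032 falls between 1 March and 27 September, so daylight saving is in effect and Zelium is at UTC+08:00.
19:30 local − 8h = 11:30 UTC.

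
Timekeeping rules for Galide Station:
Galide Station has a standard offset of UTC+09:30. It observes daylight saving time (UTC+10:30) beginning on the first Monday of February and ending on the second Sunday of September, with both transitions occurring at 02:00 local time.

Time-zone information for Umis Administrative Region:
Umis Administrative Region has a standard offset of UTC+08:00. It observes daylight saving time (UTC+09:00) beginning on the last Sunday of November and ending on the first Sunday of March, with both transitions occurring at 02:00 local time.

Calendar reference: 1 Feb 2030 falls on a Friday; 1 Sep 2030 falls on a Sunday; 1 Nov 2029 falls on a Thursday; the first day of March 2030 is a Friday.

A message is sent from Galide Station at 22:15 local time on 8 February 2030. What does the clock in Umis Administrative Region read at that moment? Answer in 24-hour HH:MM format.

1 February 2030 is a Friday, so the first Monday is February 4.
1 September 2030 is a Sunday, so the first Sunday is September 1 and the second is September 8.
8 February 2030 lies within the daylight-saving period (4 February – 8 September), so Galide Station is on daylight time, UTC+10:30.
22:15 Galide Station − 10h30m = 11:45 UTC.
1 November 2029 is a Thursday, so Sundays fall on 4, 11, 18, 25; the last is November 25.
1 March 2030 is a Friday, so the first Sunday is March 3.
At the standard offset (UTC+08:00), 11:45 UTC + 8h = 19:45 Umis Administrative Region standard time.
Daylight saving runs 25 November 2029 – 3 March 2030; the standard-time date in Umis Administrative Region, 8 February 2030, is inside that window, so Umis Administrative Region is at UTC+09:00.
11:45 UTC + 9h = 20:45 Umis Administrative Region.

20:45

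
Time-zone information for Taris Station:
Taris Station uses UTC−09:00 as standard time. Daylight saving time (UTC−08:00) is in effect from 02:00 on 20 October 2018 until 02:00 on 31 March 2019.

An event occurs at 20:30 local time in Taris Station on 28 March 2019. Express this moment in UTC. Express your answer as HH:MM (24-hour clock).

04:30

28 March 2019 lies within the daylight-saving period (20 October 2018 – 31 March 2019), so Taris Station is on daylight time, UTC−08:00.
20:30 local + 8h = 04:30 UTC (rolling into the next day, 29 March 2019).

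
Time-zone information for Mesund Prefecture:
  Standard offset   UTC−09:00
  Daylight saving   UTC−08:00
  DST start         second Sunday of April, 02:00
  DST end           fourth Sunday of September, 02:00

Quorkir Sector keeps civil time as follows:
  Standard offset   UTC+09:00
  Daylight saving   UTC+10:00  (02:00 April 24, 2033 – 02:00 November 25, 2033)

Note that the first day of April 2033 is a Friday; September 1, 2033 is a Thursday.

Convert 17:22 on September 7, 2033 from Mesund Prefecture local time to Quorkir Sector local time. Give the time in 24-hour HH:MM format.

1 April 2033 is a Friday, so the first Sunday is April 3 and the second is April 10.
1 September 2033 is a Thursday, so the first Sunday is September 4 and the fourth is September 25.
September 7, 2033 lies within the daylight-saving period (10 April – 25 September), so Mesund Prefecture is on daylight time, UTC−08:00.
17:22 Mesund Prefecture + 8h = 01:22 UTC (rolling into the next day, 8 September 2033).
At the standard offset (UTC+09:00), 01:22 UTC + 9h = 10:22 Quorkir Sector standard time.
The standard-time date in Quorkir Sector, September 8, 2033, lies within the daylight-saving period (24 April – 25 November), so Quorkir Sector is on daylight time, UTC+10:00.
01:22 UTC + 10h = 11:22 Quorkir Sector.

11:22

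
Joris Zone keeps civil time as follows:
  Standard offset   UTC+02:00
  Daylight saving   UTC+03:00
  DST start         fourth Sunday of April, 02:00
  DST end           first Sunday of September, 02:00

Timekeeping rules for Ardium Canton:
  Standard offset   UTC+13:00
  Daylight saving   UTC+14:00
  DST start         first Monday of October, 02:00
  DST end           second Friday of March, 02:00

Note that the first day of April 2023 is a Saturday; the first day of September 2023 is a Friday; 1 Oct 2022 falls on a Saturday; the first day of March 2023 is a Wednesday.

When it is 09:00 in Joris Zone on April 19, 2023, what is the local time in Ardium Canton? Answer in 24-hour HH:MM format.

1 April 2023 is a Saturday, so the first Sunday is April 2 and the fourth is April 23.
1 September 2023 is a Friday, so the first Sunday is September 3.
April 19, 2023 is outside the daylight-saving period (23 April – 3 September), so Joris Zone is on standard time, UTC+02:00.
09:00 Joris Zone − 2h = 07:00 UTC.
1 October 2022 is a Saturday, so the first Monday is October 3.
1 March 2023 is a Wednesday, so the first Friday is March 3 and the second is March 10.
At the standard offset (UTC+13:00), 07:00 UTC + 13h = 20:00 Ardium Canton standard time.
The standard-time date in Ardium Canton, April 19, 2023, does not fall between 3 October 2022 and 10 March 2023, so daylight saving is not in effect and Ardium Canton is at UTC+13:00.
07:00 UTC + 13h = 20:00 Ardium Canton.

20:00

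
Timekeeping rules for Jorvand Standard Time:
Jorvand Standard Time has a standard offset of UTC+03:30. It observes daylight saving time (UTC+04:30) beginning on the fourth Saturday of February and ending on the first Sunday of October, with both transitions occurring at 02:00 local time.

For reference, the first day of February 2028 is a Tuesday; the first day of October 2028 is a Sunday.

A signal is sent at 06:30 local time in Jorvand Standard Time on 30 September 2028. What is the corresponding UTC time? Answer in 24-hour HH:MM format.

02:00

1 February 2028 is a Tuesday, so the first Saturday is February 5 and the fourth is February 26.
1 October 2028 is a Sunday, so the first Sunday is October 1.
Daylight saving runs 26 February – 1 October; 30 September 2028 is inside that window, so Jorvand Standard Time is at UTC+04:30.
06:30 local − 4h30m = 02:00 UTC.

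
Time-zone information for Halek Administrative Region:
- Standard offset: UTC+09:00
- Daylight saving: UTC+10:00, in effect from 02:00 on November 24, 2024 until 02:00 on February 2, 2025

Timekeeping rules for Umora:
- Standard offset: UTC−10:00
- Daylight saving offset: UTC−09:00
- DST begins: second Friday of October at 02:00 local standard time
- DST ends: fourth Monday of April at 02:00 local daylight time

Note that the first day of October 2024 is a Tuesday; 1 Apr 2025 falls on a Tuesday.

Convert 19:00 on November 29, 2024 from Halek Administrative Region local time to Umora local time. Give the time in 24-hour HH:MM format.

00:00

November 29, 2024 falls between 24 November 2024 and 2 February 2025, so daylight saving is in effect and Halek Administrative Region is at UTC+10:00.
19:00 Halek Administrative Region − 10h = 09:00 UTC.
1 October 2024 is a Tuesday, so the first Friday is October 4 and the second is October 11.
1 April 2025 is a Tuesday, so the first Monday is April 7 and the fourth is April 28.
At the standard offset (UTC−10:00), 09:00 UTC − 10h = 23:00 Umora standard time (rolling into the previous day, 28 November 2024).
The standard-time date in Umora, November 28, 2024, falls between 11 October 2024 and 28 April 2025, so daylight saving is in effect and Umora is at UTC−09:00.
09:00 UTC − 9h = 00:00 Umora.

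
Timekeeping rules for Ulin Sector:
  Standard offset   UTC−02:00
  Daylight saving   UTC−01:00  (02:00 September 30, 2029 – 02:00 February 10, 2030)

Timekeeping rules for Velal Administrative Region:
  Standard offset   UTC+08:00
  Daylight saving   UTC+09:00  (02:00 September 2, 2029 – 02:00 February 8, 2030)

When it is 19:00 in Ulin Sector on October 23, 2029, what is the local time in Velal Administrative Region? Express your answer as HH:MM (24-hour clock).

October 23, 2029 lies within the daylight-saving period (30 September 2029 – 10 February 2030), so Ulin Sector is on daylight time, UTC−01:00.
19:00 Ulin Sector + 1h = 20:00 UTC.
At the standard offset (UTC+08:00), 20:00 UTC + 8h = 04:00 Velal Administrative Region standard time (rolling into the next day, 24 October 2029).
Daylight saving runs 2 September 2029 – 8 February 2030; the standard-time date in Velal Administrative Region, October 24, 2029, is inside that window, so Velal Administrative Region is at UTC+09:00.
20:00 UTC + 9h = 05:00 Velal Administrative Region (rolling into the next day, 24 October 2029).

05:00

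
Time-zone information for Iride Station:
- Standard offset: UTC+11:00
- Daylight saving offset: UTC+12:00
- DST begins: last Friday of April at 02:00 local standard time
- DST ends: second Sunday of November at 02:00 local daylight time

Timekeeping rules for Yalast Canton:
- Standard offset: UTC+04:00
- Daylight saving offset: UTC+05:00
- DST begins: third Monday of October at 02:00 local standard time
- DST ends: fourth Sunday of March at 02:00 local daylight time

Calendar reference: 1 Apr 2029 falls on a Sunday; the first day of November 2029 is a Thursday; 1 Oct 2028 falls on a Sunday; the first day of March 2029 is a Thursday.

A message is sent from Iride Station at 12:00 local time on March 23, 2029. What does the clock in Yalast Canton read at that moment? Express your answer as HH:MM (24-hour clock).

06:00

1 April 2029 is a Sunday, so Fridays fall on 6, 13, 20, 27; the last is April 27.
1 November 2029 is a Thursday, so the first Sunday is November 4 and the second is November 11.
Daylight saving runs 27 April – 11 November; March 23, 2029 is outside that window, so Iride Station is on standard time at UTC+11:00.
12:00 Iride Station − 11h = 01:00 UTC.
1 October 2028 is a Sunday, so the first Monday is October 2 and the third is October 16.
1 March 2029 is a Thursday, so the first Sunday is March 4 and the fourth is March 25.
At the standard offset (UTC+04:00), 01:00 UTC + 4h = 05:00 Yalast Canton standard time.
Daylight saving runs 16 October 2028 – 25 March 2029; the standard-time date in Yalast Canton, March 23, 2029, is inside that window, so Yalast Canton is at UTC+05:00.
01:00 UTC + 5h = 06:00 Yalast Canton.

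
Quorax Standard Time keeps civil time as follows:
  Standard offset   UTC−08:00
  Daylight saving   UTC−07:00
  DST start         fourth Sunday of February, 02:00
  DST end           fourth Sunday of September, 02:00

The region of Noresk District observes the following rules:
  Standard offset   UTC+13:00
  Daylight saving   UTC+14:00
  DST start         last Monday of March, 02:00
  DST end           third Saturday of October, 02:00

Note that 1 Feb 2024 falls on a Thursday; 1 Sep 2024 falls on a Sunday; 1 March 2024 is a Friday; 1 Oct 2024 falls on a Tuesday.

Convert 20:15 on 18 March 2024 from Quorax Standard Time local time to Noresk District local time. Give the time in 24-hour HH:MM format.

1 February 2024 is a Thursday, so the first Sunday is February 4 and the fourth is February 25.
1 September 2024 is a Sunday, so the first Sunday is September 1 and the fourth is September 22.
18 March 2024 lies within the daylight-saving period (25 February – 22 September), so Quorax Standard Time is on daylight time, UTC−07:00.
20:15 Quorax Standard Time + 7h = 03:15 UTC (rolling into the next day, 19 March 2024).
1 March 2024 is a Friday, so Mondays fall on 4, 11, 18, 25; the last is March 25.
1 October 2024 is a Tuesday, so the first Saturday is October 5 and the third is October 19.
At the standard offset (UTC+13:00), 03:15 UTC + 13h = 16:15 Noresk District standard time.
The standard-time date in Noresk District, 19 March 2024, is outside the daylight-saving period (25 March – 19 October), so Noresk District is on standard time, UTC+13:00.
03:15 UTC + 13h = 16:15 Noresk District.

16:15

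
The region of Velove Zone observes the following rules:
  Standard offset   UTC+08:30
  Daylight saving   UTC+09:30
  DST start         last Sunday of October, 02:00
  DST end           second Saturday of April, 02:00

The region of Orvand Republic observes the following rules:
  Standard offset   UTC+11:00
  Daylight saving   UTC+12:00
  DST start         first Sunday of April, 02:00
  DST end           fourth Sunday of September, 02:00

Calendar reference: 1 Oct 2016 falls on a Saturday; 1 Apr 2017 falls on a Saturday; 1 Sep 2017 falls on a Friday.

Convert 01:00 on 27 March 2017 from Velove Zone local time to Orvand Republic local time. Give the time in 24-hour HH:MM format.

1 October 2016 is a Saturday, so Sundays fall on 2, 9, 16, 23, 30; the last is October 30.
1 April 2017 is a Saturday, so the first Saturday is April 1 and the second is April 8.
27 March 2017 falls between 30 October 2016 and 8 April 2017, so daylight saving is in effect and Velove Zone is at UTC+09:30.
01:00 Velove Zone − 9h30m = 15:30 UTC (rolling into the previous day, 26 March 2017).
1 April 2017 is a Saturday, so the first Sunday is April 2.
1 September 2017 is a Friday, so the first Sunday is September 3 and the fourth is September 24.
At the standard offset (UTC+11:00), 15:30 UTC + 11h = 02:30 Orvand Republic standard time (rolling into the next day, 27 March 2017).
The standard-time date in Orvand Republic, 27 March 2017, does not fall between 2 April and 24 September, so daylight saving is not in effect and Orvand Republic is at UTC+11:00.
15:30 UTC + 11h = 02:30 Orvand Republic (rolling into the next day, 27 March 2017).

02:30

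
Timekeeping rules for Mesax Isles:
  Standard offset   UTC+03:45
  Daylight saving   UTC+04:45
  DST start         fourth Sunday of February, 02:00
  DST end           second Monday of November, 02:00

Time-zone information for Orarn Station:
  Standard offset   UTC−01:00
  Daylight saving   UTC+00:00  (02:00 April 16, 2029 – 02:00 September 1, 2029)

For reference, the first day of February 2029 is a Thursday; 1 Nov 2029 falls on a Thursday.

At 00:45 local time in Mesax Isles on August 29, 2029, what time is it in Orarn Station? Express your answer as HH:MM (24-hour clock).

1 February 2029 is a Thursday, so the first Sunday is February 4 and the fourth is February 25.
1 November 2029 is a Thursday, so the first Monday is November 5 and the second is November 12.
August 29, 2029 falls between 25 February and 12 November, so daylight saving is in effect and Mesax Isles is at UTC+04:45.
00:45 Mesax Isles − 4h45m = 20:00 UTC (rolling into the previous day, 28 August 2029).
At the standard offset (UTC−01:00), 20:00 UTC − 1h = 19:00 Orarn Station standard time.
The standard-time date in Orarn Station, August 28, 2029, lies within the daylight-saving period (16 April – 1 September), so Orarn Station is on daylight time, UTC+00:00.
20:00 UTC + 0h = 20:00 Orarn Station.

20:00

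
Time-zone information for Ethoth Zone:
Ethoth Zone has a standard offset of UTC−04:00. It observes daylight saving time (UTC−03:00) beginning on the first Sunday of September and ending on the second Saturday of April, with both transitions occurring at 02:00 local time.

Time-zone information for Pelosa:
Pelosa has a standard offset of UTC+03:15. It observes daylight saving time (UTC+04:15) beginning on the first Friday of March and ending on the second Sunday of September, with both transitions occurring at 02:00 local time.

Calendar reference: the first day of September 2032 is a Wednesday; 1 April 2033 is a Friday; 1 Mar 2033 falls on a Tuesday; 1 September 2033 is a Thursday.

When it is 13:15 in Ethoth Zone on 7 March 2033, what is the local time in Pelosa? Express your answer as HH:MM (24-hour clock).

1 September 2032 is a Wednesday, so the first Sunday is September 5.
1 April 2033 is a Friday, so the first Saturday is April 2 and the second is April 9.
7 March 2033 falls between 5 September 2032 and 9 April 2033, so daylight saving is in effect and Ethoth Zone is at UTC−03:00.
13:15 Ethoth Zone + 3h = 16:15 UTC.
1 March 2033 is a Tuesday, so the first Friday is March 4.
1 September 2033 is a Thursday, so the first Sunday is September 4 and the second is September 11.
At the standard offset (UTC+03:15), 16:15 UTC + 3h15m = 19:30 Pelosa standard time.
The standard-time date in Pelosa, 7 March 2033, falls between 4 March and 11 September, so daylight saving is in effect and Pelosa is at UTC+04:15.
16:15 UTC + 4h15m = 20:30 Pelosa.

20:30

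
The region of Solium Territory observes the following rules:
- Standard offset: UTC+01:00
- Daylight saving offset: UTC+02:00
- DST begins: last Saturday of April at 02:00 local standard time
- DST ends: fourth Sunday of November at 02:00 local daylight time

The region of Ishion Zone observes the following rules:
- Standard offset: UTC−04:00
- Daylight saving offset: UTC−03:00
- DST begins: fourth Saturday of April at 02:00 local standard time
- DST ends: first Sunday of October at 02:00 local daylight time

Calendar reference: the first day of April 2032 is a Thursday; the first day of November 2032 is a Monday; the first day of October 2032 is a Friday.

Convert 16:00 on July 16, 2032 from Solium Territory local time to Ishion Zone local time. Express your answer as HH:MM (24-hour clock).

11:00

1 April 2032 is a Thursday, so Saturdays fall on 3, 10, 17, 24; the last is April 24.
1 November 2032 is a Monday, so the first Sunday is November 7 and the fourth is November 28.
July 16, 2032 falls between 24 April and 28 November, so daylight saving is in effect and Solium Territory is at UTC+02:00.
16:00 Solium Territory − 2h = 14:00 UTC.
1 April 2032 is a Thursday, so the first Saturday is April 3 and the fourth is April 24.
1 October 2032 is a Friday, so the first Sunday is October 3.
At the standard offset (UTC−04:00), 14:00 UTC − 4h = 10:00 Ishion Zone standard time.
Daylight saving runs 24 April – 3 October; the standard-time date in Ishion Zone, July 16, 2032, is inside that window, so Ishion Zone is at UTC−03:00.
14:00 UTC − 3h = 11:00 Ishion Zone.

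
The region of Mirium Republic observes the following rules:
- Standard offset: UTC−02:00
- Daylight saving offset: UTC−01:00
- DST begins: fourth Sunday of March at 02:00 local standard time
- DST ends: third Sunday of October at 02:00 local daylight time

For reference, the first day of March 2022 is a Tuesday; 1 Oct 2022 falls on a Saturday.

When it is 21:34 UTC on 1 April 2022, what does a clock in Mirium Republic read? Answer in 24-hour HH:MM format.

1 March 2022 is a Tuesday, so the first Sunday is March 6 and the fourth is March 27.
1 October 2022 is a Saturday, so the first Sunday is October 2 and the third is October 16.
At the standard offset (UTC−02:00), 21:34 UTC − 2h = 19:34 Mirium Republic standard time.
Daylight saving runs 27 March – 16 October; the standard-time date in Mirium Republic, 1 April 2022, is inside that window, so Mirium Republic is at UTC−01:00.
21:34 UTC − 1h = 20:34 local.

20:34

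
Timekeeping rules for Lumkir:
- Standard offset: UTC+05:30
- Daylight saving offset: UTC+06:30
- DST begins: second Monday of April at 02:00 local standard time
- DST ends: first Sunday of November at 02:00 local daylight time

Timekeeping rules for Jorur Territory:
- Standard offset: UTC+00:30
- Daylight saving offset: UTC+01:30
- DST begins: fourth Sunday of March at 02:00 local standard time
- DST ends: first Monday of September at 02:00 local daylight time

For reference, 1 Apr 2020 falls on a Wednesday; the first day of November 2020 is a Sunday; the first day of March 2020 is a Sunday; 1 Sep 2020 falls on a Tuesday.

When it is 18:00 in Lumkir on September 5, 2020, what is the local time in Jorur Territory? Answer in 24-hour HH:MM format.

13:00

1 April 2020 is a Wednesday, so the first Monday is April 6 and the second is April 13.
1 November 2020 is a Sunday, so the first Sunday is November 1.
September 5, 2020 falls between 13 April and 1 November, so daylight saving is in effect and Lumkir is at UTC+06:30.
18:00 Lumkir − 6h30m = 11:30 UTC.
1 March 2020 is a Sunday, so the first Sunday is March 1 and the fourth is March 22.
1 September 2020 is a Tuesday, so the first Monday is September 7.
At the standard offset (UTC+00:30), 11:30 UTC + 0h30m = 12:00 Jorur Territory standard time.
The standard-time date in Jorur Territory, September 5, 2020, lies within the daylight-saving period (22 March – 7 September), so Jorur Territory is on daylight time, UTC+01:30.
11:30 UTC + 1h30m = 13:00 Jorur Territory.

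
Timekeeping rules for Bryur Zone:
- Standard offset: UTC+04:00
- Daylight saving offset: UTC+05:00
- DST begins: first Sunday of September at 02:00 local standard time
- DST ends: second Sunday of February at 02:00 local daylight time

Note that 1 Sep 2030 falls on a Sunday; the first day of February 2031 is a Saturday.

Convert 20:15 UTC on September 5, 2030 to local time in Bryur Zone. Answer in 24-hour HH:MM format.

01:15

1 September 2030 is a Sunday, so the first Sunday is September 1.
1 February 2031 is a Saturday, so the first Sunday is February 2 and the second is February 9.
At the standard offset (UTC+04:00), 20:15 UTC + 4h = 00:15 Bryur Zone standard time (rolling into the next day, 6 September 2030).
The standard-time date in Bryur Zone, September 6, 2030, lies within the daylight-saving period (1 September 2030 – 9 February 2031), so Bryur Zone is on daylight time, UTC+05:00.
20:15 UTC + 5h = 01:15 local (rolling into the next day, 6 September 2030).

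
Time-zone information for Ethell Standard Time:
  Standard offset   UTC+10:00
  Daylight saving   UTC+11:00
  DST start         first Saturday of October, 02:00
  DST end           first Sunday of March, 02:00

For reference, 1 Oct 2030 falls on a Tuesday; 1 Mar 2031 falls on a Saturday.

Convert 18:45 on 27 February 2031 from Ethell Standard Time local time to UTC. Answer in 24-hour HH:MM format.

07:45

1 October 2030 is a Tuesday, so the first Saturday is October 5.
1 March 2031 is a Saturday, so the first Sunday is March 2.
27 February 2031 falls between 5 October 2030 and 2 March 2031, so daylight saving is in effect and Ethell Standard Time is at UTC+11:00.
18:45 local − 11h = 07:45 UTC.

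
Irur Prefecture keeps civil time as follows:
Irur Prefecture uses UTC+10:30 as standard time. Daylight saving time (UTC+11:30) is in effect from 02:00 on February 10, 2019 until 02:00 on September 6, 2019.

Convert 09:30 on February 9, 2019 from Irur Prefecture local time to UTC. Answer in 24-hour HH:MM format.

February 9, 2019 does not fall between 10 February and 6 September, so daylight saving is not in effect and Irur Prefecture is at UTC+10:30.
09:30 local − 10h30m = 23:00 UTC (rolling into the previous day, 8 February 2019).

23:00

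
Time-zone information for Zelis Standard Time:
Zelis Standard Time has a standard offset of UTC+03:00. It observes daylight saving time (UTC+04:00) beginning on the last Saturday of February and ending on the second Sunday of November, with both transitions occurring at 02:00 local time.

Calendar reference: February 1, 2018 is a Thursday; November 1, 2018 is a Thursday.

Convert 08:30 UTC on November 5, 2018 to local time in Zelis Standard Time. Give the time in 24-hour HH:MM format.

12:30

1 February 2018 is a Thursday, so Saturdays fall on 3, 10, 17, 24; the last is February 24.
1 November 2018 is a Thursday, so the first Sunday is November 4 and the second is November 11.
At the standard offset (UTC+03:00), 08:30 UTC + 3h = 11:30 Zelis Standard Time standard time.
The standard-time date in Zelis Standard Time, November 5, 2018, falls between 24 February and 11 November, so daylight saving is in effect and Zelis Standard Time is at UTC+04:00.
08:30 UTC + 4h = 12:30 local.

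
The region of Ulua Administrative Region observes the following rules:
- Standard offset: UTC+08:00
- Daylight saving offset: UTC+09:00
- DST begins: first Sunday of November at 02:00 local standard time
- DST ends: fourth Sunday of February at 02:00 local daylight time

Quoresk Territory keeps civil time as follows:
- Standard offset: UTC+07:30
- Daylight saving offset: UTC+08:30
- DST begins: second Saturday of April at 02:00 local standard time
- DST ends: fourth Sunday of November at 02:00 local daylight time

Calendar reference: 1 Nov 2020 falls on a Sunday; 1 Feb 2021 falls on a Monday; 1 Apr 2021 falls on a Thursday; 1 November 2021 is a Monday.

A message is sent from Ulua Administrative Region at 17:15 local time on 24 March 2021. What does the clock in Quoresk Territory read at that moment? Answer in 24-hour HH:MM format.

1 November 2020 is a Sunday, so the first Sunday is November 1.
1 February 2021 is a Monday, so the first Sunday is February 7 and the fourth is February 28.
24 March 2021 is outside the daylight-saving period (1 November 2020 – 28 February 2021), so Ulua Administrative Region is on standard time, UTC+08:00.
17:15 Ulua Administrative Region − 8h = 09:15 UTC.
1 April 2021 is a Thursday, so the first Saturday is April 3 and the second is April 10.
1 November 2021 is a Monday, so the first Sunday is November 7 and the fourth is November 28.
At the standard offset (UTC+07:30), 09:15 UTC + 7h30m = 16:45 Quoresk Territory standard time.
Daylight saving runs 10 April – 28 November; the standard-time date in Quoresk Territory, 24 March 2021, is outside that window, so Quoresk Territory is on standard time at UTC+07:30.
09:15 UTC + 7h30m = 16:45 Quoresk Territory.

16:45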